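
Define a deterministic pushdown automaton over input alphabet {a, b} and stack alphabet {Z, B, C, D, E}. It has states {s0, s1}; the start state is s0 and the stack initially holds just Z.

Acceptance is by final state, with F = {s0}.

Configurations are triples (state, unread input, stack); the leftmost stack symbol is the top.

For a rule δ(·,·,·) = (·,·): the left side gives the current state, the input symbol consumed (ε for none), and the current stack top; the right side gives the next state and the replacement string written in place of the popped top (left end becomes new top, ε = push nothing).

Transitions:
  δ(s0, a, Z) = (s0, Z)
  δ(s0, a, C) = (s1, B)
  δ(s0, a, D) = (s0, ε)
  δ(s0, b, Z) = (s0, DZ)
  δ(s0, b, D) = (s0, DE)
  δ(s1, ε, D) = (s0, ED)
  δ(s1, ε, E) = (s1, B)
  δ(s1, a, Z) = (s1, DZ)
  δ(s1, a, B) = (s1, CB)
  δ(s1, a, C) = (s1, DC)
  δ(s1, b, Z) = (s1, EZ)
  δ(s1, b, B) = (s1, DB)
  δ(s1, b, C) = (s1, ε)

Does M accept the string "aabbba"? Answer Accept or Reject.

Accept

(s0, aabbba, Z)
  read a, top Z: go to s0, push Z → (s0, abbba, Z)
  read a, top Z: go to s0, push Z → (s0, bbba, Z)
  read b, top Z: go to s0, push DZ → (s0, bba, DZ)
  read b, top D: go to s0, push DE → (s0, ba, DEZ)
  read b, top D: go to s0, push DE → (s0, a, DEEZ)
  read a, top D: go to s0, push ε → (s0, ε, EEZ)
All input consumed; state s0 ∈ F.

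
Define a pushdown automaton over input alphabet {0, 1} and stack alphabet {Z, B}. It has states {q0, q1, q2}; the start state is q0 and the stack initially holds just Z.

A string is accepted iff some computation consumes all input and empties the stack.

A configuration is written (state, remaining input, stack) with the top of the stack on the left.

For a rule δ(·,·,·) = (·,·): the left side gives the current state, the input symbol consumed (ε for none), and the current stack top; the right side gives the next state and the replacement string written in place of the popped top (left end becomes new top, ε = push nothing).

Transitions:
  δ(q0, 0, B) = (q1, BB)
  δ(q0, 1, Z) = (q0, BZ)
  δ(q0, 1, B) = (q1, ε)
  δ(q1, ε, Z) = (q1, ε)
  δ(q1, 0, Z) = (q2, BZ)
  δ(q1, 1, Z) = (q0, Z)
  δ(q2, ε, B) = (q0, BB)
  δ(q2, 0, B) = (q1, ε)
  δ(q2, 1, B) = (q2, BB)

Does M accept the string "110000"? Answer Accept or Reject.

One accepting computation: (q0, 110000, Z) ⊢ (q0, 10000, BZ) ⊢ (q1, 0000, Z) ⊢ (q2, 000, BZ) ⊢ (q1, 00, Z) ⊢ (q2, 0, BZ) ⊢ (q1, ε, Z) ⊢ (q1, ε, ε)
All input consumed and the stack is empty.

Accept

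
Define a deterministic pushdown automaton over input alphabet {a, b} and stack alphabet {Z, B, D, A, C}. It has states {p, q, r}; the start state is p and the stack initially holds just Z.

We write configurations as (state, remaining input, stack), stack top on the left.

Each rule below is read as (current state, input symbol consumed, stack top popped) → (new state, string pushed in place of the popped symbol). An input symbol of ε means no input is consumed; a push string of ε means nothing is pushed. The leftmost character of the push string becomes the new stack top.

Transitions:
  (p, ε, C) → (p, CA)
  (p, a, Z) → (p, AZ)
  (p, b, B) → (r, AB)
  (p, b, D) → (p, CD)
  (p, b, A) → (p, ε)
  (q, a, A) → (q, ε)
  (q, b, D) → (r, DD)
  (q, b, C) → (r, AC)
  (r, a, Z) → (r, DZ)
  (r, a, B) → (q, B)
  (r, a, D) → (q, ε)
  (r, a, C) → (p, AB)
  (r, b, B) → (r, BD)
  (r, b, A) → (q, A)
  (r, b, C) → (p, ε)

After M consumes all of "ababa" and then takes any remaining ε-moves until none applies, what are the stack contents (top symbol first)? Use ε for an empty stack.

AZ

(p, ababa, Z)
  read a, top Z: go to p, push AZ → (p, baba, AZ)
  read b, top A: go to p, push ε → (p, aba, Z)
  read a, top Z: go to p, push AZ → (p, ba, AZ)
  read b, top A: go to p, push ε → (p, a, Z)
  read a, top Z: go to p, push AZ → (p, ε, AZ)
All input consumed in state p with stack AZ.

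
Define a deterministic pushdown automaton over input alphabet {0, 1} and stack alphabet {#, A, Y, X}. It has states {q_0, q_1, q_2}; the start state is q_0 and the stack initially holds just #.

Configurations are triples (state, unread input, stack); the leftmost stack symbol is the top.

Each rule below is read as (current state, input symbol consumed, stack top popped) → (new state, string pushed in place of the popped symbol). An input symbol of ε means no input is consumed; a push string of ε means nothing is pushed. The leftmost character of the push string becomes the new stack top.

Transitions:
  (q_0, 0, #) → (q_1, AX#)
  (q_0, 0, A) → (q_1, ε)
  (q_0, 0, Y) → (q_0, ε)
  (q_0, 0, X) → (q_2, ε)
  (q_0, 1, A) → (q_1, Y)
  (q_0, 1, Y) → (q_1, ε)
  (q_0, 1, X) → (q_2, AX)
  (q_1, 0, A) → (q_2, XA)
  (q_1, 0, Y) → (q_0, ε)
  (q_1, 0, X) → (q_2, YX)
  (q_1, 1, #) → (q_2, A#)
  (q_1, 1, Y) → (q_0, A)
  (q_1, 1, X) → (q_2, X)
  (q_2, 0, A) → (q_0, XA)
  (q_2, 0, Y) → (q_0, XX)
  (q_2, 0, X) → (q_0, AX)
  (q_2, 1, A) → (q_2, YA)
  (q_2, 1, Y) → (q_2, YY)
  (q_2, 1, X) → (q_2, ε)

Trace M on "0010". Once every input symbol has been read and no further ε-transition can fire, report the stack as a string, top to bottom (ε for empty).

XAX#

(q_0, 0010, #)
  read 0, top #: go to q_1, push AX# → (q_1, 010, AX#)
  read 0, top A: go to q_2, push XA → (q_2, 10, XAX#)
  read 1, top X: go to q_2, push ε → (q_2, 0, AX#)
  read 0, top A: go to q_0, push XA → (q_0, ε, XAX#)
All input consumed in state q_0 with stack XAX#.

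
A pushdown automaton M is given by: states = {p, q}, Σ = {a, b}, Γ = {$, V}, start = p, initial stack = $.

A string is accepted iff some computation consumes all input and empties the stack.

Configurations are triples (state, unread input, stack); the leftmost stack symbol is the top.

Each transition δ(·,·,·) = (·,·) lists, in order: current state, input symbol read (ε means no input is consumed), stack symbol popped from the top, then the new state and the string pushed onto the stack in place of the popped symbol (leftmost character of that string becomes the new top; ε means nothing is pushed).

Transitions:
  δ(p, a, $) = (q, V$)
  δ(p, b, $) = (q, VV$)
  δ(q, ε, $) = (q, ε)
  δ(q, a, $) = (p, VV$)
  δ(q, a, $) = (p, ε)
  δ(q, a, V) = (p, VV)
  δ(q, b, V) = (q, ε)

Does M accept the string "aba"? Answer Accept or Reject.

One accepting computation: (p, aba, $) ⊢ (q, ba, V$) ⊢ (q, a, $) ⊢ (p, ε, ε)
All input consumed and the stack is empty.

Accept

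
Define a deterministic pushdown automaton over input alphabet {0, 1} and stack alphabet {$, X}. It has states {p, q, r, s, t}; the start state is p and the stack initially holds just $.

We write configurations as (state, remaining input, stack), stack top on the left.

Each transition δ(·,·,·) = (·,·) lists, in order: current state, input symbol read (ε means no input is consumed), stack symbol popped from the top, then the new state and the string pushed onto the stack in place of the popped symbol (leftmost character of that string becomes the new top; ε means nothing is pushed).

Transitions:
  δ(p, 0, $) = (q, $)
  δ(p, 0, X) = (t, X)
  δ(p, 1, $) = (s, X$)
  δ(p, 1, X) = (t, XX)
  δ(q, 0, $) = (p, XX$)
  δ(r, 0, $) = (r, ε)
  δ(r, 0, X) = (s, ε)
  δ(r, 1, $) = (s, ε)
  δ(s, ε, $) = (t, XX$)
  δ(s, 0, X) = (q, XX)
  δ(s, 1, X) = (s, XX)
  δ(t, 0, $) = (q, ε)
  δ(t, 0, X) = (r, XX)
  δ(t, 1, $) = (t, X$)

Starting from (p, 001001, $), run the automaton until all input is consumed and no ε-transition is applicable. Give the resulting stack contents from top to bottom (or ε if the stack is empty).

XXXX$

(p, 001001, $)
  read 0, top $: go to q, push $ → (q, 01001, $)
  read 0, top $: go to p, push XX$ → (p, 1001, XX$)
  read 1, top X: go to t, push XX → (t, 001, XXX$)
  read 0, top X: go to r, push XX → (r, 01, XXXX$)
  read 0, top X: go to s, push ε → (s, 1, XXX$)
  read 1, top X: go to s, push XX → (s, ε, XXXX$)
All input consumed in state s with stack XXXX$.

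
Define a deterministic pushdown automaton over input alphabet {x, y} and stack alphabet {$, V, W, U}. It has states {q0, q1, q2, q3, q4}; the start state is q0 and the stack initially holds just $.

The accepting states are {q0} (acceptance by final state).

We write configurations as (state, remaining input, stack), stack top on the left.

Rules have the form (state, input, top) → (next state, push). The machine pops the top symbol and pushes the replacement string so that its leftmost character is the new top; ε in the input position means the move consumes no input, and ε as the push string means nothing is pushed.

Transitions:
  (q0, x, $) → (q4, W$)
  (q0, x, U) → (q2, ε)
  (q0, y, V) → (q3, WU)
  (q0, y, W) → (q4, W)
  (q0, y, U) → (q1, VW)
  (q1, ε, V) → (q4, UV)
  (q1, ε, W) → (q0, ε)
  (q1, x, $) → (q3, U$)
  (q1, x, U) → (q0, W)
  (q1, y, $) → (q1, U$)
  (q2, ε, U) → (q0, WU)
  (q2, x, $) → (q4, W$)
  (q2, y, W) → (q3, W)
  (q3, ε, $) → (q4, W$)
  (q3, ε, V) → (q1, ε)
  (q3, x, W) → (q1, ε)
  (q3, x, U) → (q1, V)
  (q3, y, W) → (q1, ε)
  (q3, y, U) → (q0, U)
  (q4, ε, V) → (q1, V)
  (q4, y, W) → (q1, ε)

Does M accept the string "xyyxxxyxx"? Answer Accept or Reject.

Reject

(q0, xyyxxxyxx, $) ⊢ (q4, yyxxxyxx, W$) ⊢ (q1, yxxxyxx, $) ⊢ (q1, xxxyxx, U$) ⊢ (q0, xxyxx, W$)
No transition applies at (q0, xxyxx, W$); input not fully consumed.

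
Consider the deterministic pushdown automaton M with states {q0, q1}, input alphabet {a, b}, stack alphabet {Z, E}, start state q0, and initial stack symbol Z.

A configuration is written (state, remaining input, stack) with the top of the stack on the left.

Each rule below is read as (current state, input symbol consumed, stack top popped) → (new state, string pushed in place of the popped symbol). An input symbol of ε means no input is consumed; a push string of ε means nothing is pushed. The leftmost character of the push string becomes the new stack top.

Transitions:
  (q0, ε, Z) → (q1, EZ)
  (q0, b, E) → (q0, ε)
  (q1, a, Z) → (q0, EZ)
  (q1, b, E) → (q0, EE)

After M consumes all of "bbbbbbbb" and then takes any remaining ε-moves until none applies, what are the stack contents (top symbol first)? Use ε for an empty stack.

(q0, bbbbbbbb, Z)
  ε-move, top Z: go to q1, push EZ → (q1, bbbbbbbb, EZ)
  read b, top E: go to q0, push EE → (q0, bbbbbbb, EEZ)
  read b, top E: go to q0, push ε → (q0, bbbbbb, EZ)
  read b, top E: go to q0, push ε → (q0, bbbbb, Z)
  ε-move, top Z: go to q1, push EZ → (q1, bbbbb, EZ)
  read b, top E: go to q0, push EE → (q0, bbbb, EEZ)
  read b, top E: go to q0, push ε → (q0, bbb, EZ)
  read b, top E: go to q0, push ε → (q0, bb, Z)
  ε-move, top Z: go to q1, push EZ → (q1, bb, EZ)
  read b, top E: go to q0, push EE → (q0, b, EEZ)
  read b, top E: go to q0, push ε → (q0, ε, EZ)
All input consumed in state q0 with stack EZ.

EZ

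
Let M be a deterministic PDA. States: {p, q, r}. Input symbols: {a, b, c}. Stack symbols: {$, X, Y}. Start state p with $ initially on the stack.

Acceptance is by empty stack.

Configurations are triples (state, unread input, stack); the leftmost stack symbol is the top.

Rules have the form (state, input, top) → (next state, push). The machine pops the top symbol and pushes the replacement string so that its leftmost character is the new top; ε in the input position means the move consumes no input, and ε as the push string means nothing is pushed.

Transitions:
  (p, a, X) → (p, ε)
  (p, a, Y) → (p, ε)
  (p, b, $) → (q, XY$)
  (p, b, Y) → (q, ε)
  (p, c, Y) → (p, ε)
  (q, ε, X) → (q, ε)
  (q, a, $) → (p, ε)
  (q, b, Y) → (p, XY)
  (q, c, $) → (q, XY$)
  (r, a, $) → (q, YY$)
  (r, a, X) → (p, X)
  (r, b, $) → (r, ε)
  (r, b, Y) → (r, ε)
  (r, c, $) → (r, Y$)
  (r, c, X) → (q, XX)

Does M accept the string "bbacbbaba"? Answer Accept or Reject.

(p, bbacbbaba, $)
  read b, top $: go to q, push XY$ → (q, bacbbaba, XY$)
  ε-move, top X: go to q, push ε → (q, bacbbaba, Y$)
  read b, top Y: go to p, push XY → (p, acbbaba, XY$)
  read a, top X: go to p, push ε → (p, cbbaba, Y$)
  read c, top Y: go to p, push ε → (p, bbaba, $)
  read b, top $: go to q, push XY$ → (q, baba, XY$)
  ε-move, top X: go to q, push ε → (q, baba, Y$)
  read b, top Y: go to p, push XY → (p, aba, XY$)
  read a, top X: go to p, push ε → (p, ba, Y$)
  read b, top Y: go to q, push ε → (q, a, $)
  read a, top $: go to p, push ε → (p, ε, ε)
All input consumed and the stack is empty.

Accept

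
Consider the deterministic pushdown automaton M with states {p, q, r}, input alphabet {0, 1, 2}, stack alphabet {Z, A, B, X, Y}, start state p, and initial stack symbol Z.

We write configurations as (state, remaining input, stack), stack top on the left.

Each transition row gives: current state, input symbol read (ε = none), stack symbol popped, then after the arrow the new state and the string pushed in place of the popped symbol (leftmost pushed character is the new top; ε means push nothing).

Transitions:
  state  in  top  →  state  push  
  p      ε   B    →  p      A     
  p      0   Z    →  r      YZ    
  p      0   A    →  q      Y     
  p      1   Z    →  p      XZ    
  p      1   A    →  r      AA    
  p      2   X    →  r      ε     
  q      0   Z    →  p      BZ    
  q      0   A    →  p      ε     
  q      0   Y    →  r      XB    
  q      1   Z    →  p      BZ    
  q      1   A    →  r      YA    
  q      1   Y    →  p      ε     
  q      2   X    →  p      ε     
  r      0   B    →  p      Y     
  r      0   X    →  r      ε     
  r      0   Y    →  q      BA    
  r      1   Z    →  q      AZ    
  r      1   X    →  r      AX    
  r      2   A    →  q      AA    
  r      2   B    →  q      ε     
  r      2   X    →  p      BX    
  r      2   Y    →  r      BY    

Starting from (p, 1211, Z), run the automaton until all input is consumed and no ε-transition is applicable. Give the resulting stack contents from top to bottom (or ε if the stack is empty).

YAZ

(p, 1211, Z) ⊢ (p, 211, XZ) ⊢ (r, 11, Z) ⊢ (q, 1, AZ) ⊢ (r, ε, YAZ)
All input consumed in state r with stack YAZ.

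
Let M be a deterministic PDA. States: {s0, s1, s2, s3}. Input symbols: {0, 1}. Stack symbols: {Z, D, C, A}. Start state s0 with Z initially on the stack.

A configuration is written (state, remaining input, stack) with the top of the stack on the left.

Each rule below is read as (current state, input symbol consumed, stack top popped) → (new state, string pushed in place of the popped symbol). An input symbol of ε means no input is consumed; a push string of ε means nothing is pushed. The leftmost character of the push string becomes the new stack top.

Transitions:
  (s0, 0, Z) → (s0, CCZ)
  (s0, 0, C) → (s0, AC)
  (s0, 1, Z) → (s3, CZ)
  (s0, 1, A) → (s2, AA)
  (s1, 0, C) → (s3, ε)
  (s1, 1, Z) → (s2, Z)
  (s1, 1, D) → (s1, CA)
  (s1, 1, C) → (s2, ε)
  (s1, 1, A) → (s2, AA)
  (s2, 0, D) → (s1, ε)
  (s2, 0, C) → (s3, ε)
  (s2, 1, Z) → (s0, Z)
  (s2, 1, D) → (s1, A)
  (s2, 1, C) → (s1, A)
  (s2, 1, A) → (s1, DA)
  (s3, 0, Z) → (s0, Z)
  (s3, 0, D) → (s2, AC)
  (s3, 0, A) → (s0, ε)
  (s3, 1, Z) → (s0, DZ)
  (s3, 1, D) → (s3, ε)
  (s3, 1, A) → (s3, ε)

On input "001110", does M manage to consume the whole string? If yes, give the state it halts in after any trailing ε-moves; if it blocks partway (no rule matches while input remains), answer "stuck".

s3

(s0, 001110, Z)
  read 0, top Z: go to s0, push CCZ → (s0, 01110, CCZ)
  read 0, top C: go to s0, push AC → (s0, 1110, ACCZ)
  read 1, top A: go to s2, push AA → (s2, 110, AACCZ)
  read 1, top A: go to s1, push DA → (s1, 10, DAACCZ)
  read 1, top D: go to s1, push CA → (s1, 0, CAAACCZ)
  read 0, top C: go to s3, push ε → (s3, ε, AAACCZ)
All input consumed; M is in state s3.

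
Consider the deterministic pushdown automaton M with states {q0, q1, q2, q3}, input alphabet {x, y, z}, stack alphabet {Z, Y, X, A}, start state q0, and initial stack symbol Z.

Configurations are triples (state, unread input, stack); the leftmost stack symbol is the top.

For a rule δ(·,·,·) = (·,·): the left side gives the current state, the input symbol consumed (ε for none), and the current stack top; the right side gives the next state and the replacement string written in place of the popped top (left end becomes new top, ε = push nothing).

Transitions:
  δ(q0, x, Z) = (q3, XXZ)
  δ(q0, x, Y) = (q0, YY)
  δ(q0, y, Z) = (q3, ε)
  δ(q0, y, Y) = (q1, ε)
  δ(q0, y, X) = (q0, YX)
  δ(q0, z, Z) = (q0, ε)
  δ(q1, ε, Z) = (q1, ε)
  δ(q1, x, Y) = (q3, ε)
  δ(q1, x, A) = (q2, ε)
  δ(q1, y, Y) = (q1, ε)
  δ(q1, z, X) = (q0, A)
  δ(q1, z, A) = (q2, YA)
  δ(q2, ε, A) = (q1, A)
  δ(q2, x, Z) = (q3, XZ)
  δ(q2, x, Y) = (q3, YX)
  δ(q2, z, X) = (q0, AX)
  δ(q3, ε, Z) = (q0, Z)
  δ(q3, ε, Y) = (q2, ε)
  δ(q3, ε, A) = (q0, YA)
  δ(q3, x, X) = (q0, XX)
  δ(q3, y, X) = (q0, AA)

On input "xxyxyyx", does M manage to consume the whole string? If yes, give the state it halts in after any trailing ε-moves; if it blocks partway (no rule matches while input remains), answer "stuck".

(q0, xxyxyyx, Z)
  read x, top Z: go to q3, push XXZ → (q3, xyxyyx, XXZ)
  read x, top X: go to q0, push XX → (q0, yxyyx, XXXZ)
  read y, top X: go to q0, push YX → (q0, xyyx, YXXXZ)
  read x, top Y: go to q0, push YY → (q0, yyx, YYXXXZ)
  read y, top Y: go to q1, push ε → (q1, yx, YXXXZ)
  read y, top Y: go to q1, push ε → (q1, x, XXXZ)
No transition for (q1, x, top X); M blocks with input x remaining.

stuck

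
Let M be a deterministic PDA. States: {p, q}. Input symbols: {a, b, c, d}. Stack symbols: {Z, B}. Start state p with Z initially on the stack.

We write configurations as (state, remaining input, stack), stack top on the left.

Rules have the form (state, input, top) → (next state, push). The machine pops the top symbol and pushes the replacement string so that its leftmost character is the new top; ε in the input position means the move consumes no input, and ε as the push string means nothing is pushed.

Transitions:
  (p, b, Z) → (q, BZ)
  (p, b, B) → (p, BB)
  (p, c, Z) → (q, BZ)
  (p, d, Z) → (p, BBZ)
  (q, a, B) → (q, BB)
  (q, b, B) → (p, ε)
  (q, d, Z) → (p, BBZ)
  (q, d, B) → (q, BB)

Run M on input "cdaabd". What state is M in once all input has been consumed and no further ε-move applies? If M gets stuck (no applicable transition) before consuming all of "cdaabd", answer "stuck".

stuck

(p, cdaabd, Z)
  read c, top Z: go to q, push BZ → (q, daabd, BZ)
  read d, top B: go to q, push BB → (q, aabd, BBZ)
  read a, top B: go to q, push BB → (q, abd, BBBZ)
  read a, top B: go to q, push BB → (q, bd, BBBBZ)
  read b, top B: go to p, push ε → (p, d, BBBZ)
No transition for (p, d, top B); M blocks with input d remaining.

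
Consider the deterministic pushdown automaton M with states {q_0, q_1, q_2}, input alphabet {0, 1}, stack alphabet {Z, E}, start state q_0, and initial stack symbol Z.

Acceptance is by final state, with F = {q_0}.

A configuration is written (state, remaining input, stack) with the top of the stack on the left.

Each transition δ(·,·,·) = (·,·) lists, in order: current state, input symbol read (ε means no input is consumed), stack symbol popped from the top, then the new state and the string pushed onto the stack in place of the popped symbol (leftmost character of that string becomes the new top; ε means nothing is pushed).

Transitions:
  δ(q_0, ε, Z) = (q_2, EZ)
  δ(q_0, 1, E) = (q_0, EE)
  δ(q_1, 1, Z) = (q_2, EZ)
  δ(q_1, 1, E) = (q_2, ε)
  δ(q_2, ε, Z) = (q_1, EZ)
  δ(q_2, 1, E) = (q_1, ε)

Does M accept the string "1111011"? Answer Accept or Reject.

(q_0, 1111011, Z)
  ε-move, top Z: go to q_2, push EZ → (q_2, 1111011, EZ)
  read 1, top E: go to q_1, push ε → (q_1, 111011, Z)
  read 1, top Z: go to q_2, push EZ → (q_2, 11011, EZ)
  read 1, top E: go to q_1, push ε → (q_1, 1011, Z)
  read 1, top Z: go to q_2, push EZ → (q_2, 011, EZ)
No transition applies at (q_2, 011, EZ); input not fully consumed.

Reject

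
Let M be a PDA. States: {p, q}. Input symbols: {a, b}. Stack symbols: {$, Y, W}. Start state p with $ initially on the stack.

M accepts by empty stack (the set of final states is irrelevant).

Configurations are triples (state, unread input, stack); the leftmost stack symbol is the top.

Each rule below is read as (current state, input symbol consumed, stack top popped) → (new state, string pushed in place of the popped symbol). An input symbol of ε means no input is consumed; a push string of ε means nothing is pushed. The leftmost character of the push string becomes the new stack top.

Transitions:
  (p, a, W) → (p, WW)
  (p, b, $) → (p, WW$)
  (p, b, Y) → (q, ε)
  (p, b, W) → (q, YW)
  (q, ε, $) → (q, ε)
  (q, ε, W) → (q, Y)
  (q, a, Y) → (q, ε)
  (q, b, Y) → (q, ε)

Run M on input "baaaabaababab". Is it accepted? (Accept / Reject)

One accepting computation: (p, baaaabaababab, $) ⊢ (p, aaaabaababab, WW$) ⊢ (p, aaabaababab, WWW$) ⊢ (p, aabaababab, WWWW$) ⊢ (p, abaababab, WWWWW$) ⊢ (p, baababab, WWWWWW$) ⊢ (q, aababab, YWWWWWW$) ⊢ (q, ababab, WWWWWW$) ⊢ (q, ababab, YWWWWW$) ⊢ (q, babab, WWWWW$) ⊢ (q, babab, YWWWW$) ⊢ (q, abab, WWWW$) ⊢ (q, abab, YWWW$) ⊢ (q, bab, WWW$) ⊢ (q, bab, YWW$) ⊢ (q, ab, WW$) ⊢ (q, ab, YW$) ⊢ (q, b, W$) ⊢ (q, b, Y$) ⊢ (q, ε, $) ⊢ (q, ε, ε)
All input consumed and the stack is empty.

Accept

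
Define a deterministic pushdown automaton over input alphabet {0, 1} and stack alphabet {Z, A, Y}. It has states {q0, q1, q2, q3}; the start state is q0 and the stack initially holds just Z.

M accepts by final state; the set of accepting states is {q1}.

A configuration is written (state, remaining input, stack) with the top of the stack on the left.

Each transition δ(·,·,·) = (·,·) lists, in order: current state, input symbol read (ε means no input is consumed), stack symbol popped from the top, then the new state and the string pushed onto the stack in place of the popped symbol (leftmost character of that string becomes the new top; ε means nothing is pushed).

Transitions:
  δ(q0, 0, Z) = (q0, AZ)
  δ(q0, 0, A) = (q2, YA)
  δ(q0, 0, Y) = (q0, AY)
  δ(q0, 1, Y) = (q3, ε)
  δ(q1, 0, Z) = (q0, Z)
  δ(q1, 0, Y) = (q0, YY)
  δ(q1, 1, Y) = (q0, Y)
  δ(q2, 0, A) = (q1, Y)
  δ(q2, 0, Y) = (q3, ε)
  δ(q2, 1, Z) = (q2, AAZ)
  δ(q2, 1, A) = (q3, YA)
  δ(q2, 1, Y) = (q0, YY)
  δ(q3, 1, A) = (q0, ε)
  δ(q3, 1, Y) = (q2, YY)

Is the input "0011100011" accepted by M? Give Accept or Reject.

Reject

(q0, 0011100011, Z)
  read 0, top Z: go to q0, push AZ → (q0, 011100011, AZ)
  read 0, top A: go to q2, push YA → (q2, 11100011, YAZ)
  read 1, top Y: go to q0, push YY → (q0, 1100011, YYAZ)
  read 1, top Y: go to q3, push ε → (q3, 100011, YAZ)
  read 1, top Y: go to q2, push YY → (q2, 00011, YYAZ)
  read 0, top Y: go to q3, push ε → (q3, 0011, YAZ)
No transition applies at (q3, 0011, YAZ); input not fully consumed.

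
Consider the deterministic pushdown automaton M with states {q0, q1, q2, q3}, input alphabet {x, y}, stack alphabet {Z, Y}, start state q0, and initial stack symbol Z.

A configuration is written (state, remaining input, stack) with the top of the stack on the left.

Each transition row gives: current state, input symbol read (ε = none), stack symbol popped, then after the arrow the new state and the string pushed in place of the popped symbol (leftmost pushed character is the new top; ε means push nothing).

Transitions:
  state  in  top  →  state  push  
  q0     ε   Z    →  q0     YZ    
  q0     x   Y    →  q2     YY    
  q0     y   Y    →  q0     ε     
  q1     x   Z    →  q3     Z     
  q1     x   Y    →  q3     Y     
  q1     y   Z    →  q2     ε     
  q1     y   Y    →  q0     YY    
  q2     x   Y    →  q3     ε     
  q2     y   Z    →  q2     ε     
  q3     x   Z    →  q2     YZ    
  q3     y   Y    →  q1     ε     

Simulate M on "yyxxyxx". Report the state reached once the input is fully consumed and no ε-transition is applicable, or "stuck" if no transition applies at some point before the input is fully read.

q2

(q0, yyxxyxx, Z) ⊢ (q0, yyxxyxx, YZ) ⊢ (q0, yxxyxx, Z) ⊢ (q0, yxxyxx, YZ) ⊢ (q0, xxyxx, Z) ⊢ (q0, xxyxx, YZ) ⊢ (q2, xyxx, YYZ) ⊢ (q3, yxx, YZ) ⊢ (q1, xx, Z) ⊢ (q3, x, Z) ⊢ (q2, ε, YZ)
All input consumed; M is in state q2.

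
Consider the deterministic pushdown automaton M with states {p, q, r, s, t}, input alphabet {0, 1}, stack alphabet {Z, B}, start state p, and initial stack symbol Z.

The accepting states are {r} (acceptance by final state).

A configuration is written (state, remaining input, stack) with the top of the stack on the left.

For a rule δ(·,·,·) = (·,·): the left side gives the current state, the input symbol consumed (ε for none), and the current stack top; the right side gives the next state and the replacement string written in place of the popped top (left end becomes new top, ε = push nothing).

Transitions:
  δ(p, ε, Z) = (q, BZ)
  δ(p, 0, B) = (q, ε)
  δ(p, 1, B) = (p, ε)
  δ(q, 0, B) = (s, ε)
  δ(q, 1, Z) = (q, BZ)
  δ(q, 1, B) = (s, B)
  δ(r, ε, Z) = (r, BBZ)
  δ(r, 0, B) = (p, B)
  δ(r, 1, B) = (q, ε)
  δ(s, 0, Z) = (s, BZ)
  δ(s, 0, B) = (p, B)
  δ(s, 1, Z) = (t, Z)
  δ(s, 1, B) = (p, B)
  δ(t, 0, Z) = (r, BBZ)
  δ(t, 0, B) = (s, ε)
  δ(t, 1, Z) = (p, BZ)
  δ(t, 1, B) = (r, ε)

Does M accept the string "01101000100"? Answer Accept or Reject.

(p, 01101000100, Z) ⊢ (q, 01101000100, BZ) ⊢ (s, 1101000100, Z) ⊢ (t, 101000100, Z) ⊢ (p, 01000100, BZ) ⊢ (q, 1000100, Z) ⊢ (q, 000100, BZ) ⊢ (s, 00100, Z) ⊢ (s, 0100, BZ) ⊢ (p, 100, BZ) ⊢ (p, 00, Z) ⊢ (q, 00, BZ) ⊢ (s, 0, Z) ⊢ (s, ε, BZ)
All input consumed; state s ∉ F and no further ε-move applies.

Reject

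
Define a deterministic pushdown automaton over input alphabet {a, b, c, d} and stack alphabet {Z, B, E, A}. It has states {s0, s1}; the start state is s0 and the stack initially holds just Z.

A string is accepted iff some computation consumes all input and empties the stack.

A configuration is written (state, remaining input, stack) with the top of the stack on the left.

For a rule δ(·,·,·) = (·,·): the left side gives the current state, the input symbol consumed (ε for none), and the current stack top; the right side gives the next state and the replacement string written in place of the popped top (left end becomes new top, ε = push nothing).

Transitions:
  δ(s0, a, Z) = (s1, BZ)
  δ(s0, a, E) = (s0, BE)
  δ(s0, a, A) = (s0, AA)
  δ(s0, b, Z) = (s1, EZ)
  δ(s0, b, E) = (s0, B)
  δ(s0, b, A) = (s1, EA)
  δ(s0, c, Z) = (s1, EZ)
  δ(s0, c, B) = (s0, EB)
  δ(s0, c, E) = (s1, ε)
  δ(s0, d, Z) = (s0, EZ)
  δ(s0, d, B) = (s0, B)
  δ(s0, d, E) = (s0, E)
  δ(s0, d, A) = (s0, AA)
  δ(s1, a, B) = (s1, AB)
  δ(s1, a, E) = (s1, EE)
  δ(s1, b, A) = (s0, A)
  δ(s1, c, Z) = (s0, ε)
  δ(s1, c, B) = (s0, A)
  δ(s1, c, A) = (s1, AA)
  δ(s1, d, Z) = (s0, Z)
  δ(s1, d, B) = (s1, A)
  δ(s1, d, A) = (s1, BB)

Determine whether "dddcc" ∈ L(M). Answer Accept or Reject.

(s0, dddcc, Z)
  read d, top Z: go to s0, push EZ → (s0, ddcc, EZ)
  read d, top E: go to s0, push E → (s0, dcc, EZ)
  read d, top E: go to s0, push E → (s0, cc, EZ)
  read c, top E: go to s1, push ε → (s1, c, Z)
  read c, top Z: go to s0, push ε → (s0, ε, ε)
All input consumed and the stack is empty.

Accept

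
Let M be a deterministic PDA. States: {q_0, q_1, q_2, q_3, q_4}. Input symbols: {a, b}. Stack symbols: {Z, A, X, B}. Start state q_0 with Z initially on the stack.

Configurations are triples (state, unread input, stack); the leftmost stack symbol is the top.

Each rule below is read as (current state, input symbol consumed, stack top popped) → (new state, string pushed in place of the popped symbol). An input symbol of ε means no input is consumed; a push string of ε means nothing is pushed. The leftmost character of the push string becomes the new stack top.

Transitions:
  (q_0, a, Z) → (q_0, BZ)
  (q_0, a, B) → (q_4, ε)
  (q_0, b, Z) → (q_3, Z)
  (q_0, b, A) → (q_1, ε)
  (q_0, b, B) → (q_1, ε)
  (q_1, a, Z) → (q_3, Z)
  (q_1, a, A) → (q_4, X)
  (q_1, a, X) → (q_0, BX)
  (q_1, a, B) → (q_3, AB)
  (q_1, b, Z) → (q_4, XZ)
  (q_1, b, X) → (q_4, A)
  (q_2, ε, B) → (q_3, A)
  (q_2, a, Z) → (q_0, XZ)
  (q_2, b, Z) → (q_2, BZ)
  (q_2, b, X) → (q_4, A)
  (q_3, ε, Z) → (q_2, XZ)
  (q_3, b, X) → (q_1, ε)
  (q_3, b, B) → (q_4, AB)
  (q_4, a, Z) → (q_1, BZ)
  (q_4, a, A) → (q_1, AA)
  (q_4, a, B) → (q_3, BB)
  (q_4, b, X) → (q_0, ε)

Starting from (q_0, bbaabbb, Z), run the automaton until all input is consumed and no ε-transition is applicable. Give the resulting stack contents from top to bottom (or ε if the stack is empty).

(q_0, bbaabbb, Z)
  read b, top Z: go to q_3, push Z → (q_3, baabbb, Z)
  ε-move, top Z: go to q_2, push XZ → (q_2, baabbb, XZ)
  read b, top X: go to q_4, push A → (q_4, aabbb, AZ)
  read a, top A: go to q_1, push AA → (q_1, abbb, AAZ)
  read a, top A: go to q_4, push X → (q_4, bbb, XAZ)
  read b, top X: go to q_0, push ε → (q_0, bb, AZ)
  read b, top A: go to q_1, push ε → (q_1, b, Z)
  read b, top Z: go to q_4, push XZ → (q_4, ε, XZ)
All input consumed in state q_4 with stack XZ.

XZ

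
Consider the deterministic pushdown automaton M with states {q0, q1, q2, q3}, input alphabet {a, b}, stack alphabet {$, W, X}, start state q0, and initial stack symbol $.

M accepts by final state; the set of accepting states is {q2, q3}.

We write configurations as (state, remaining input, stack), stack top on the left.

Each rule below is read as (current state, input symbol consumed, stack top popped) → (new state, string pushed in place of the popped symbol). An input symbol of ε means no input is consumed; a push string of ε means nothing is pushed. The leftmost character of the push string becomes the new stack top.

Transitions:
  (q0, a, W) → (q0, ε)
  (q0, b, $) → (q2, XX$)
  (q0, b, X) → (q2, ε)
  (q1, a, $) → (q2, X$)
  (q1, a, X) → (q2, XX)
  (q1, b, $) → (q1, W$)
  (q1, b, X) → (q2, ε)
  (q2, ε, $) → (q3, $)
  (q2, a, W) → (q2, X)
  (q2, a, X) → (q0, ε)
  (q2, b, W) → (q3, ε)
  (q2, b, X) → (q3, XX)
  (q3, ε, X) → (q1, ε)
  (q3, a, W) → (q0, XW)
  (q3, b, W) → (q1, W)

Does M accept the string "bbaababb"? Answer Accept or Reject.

(q0, bbaababb, $) ⊢ (q2, baababb, XX$) ⊢ (q3, aababb, XXX$) ⊢ (q1, aababb, XX$) ⊢ (q2, ababb, XXX$) ⊢ (q0, babb, XX$) ⊢ (q2, abb, X$) ⊢ (q0, bb, $) ⊢ (q2, b, XX$) ⊢ (q3, ε, XXX$)
All input consumed; state q3 ∈ F.

Accept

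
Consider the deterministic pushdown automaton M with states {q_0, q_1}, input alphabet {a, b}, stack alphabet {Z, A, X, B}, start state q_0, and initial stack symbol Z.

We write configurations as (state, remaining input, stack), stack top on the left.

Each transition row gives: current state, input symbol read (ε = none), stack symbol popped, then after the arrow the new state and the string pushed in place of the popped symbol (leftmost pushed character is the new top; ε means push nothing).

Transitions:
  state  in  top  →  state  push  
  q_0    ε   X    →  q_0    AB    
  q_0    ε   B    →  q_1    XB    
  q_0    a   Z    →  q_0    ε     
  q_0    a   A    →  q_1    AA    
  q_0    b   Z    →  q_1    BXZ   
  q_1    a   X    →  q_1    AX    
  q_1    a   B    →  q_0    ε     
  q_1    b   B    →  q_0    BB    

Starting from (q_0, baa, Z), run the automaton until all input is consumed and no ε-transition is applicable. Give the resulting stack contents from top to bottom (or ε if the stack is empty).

AABZ

(q_0, baa, Z)
  read b, top Z: go to q_1, push BXZ → (q_1, aa, BXZ)
  read a, top B: go to q_0, push ε → (q_0, a, XZ)
  ε-move, top X: go to q_0, push AB → (q_0, a, ABZ)
  read a, top A: go to q_1, push AA → (q_1, ε, AABZ)
All input consumed in state q_1 with stack AABZ.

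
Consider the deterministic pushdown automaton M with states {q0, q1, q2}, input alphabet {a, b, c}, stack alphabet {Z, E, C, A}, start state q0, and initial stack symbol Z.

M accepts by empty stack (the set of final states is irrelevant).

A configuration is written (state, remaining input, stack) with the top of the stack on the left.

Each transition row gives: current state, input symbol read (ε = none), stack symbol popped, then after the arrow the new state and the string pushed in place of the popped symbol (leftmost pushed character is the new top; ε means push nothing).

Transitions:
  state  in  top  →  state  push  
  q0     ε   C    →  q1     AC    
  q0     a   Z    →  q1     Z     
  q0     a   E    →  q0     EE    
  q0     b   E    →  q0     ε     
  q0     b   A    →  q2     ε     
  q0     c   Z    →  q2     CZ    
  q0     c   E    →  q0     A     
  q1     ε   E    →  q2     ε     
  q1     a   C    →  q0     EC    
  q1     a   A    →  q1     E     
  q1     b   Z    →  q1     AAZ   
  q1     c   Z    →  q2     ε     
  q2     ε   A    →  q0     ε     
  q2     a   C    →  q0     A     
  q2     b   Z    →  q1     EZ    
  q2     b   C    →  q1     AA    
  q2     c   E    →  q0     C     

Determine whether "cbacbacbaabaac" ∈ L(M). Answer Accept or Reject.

(q0, cbacbacbaabaac, Z)
  read c, top Z: go to q2, push CZ → (q2, bacbacbaabaac, CZ)
  read b, top C: go to q1, push AA → (q1, acbacbaabaac, AAZ)
  read a, top A: go to q1, push E → (q1, cbacbaabaac, EAZ)
  ε-move, top E: go to q2, push ε → (q2, cbacbaabaac, AZ)
  ε-move, top A: go to q0, push ε → (q0, cbacbaabaac, Z)
  read c, top Z: go to q2, push CZ → (q2, bacbaabaac, CZ)
  read b, top C: go to q1, push AA → (q1, acbaabaac, AAZ)
  read a, top A: go to q1, push E → (q1, cbaabaac, EAZ)
  ε-move, top E: go to q2, push ε → (q2, cbaabaac, AZ)
  ε-move, top A: go to q0, push ε → (q0, cbaabaac, Z)
  read c, top Z: go to q2, push CZ → (q2, baabaac, CZ)
  read b, top C: go to q1, push AA → (q1, aabaac, AAZ)
  read a, top A: go to q1, push E → (q1, abaac, EAZ)
  ε-move, top E: go to q2, push ε → (q2, abaac, AZ)
  ε-move, top A: go to q0, push ε → (q0, abaac, Z)
  read a, top Z: go to q1, push Z → (q1, baac, Z)
  read b, top Z: go to q1, push AAZ → (q1, aac, AAZ)
  read a, top A: go to q1, push E → (q1, ac, EAZ)
  ε-move, top E: go to q2, push ε → (q2, ac, AZ)
  ε-move, top A: go to q0, push ε → (q0, ac, Z)
  read a, top Z: go to q1, push Z → (q1, c, Z)
  read c, top Z: go to q2, push ε → (q2, ε, ε)
All input consumed and the stack is empty.

Accept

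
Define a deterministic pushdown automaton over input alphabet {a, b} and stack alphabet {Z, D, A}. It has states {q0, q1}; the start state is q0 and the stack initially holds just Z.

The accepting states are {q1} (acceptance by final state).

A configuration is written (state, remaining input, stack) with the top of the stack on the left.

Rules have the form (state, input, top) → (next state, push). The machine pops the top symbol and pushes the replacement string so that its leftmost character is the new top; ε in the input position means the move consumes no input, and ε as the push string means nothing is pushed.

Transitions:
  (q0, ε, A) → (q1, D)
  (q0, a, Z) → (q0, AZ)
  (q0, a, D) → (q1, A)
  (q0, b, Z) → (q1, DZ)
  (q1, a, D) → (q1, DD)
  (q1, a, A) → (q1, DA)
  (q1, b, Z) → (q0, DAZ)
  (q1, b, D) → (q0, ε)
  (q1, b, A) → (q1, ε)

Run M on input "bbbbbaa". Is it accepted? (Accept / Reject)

Accept

(q0, bbbbbaa, Z)
  read b, top Z: go to q1, push DZ → (q1, bbbbaa, DZ)
  read b, top D: go to q0, push ε → (q0, bbbaa, Z)
  read b, top Z: go to q1, push DZ → (q1, bbaa, DZ)
  read b, top D: go to q0, push ε → (q0, baa, Z)
  read b, top Z: go to q1, push DZ → (q1, aa, DZ)
  read a, top D: go to q1, push DD → (q1, a, DDZ)
  read a, top D: go to q1, push DD → (q1, ε, DDDZ)
All input consumed; state q1 ∈ F.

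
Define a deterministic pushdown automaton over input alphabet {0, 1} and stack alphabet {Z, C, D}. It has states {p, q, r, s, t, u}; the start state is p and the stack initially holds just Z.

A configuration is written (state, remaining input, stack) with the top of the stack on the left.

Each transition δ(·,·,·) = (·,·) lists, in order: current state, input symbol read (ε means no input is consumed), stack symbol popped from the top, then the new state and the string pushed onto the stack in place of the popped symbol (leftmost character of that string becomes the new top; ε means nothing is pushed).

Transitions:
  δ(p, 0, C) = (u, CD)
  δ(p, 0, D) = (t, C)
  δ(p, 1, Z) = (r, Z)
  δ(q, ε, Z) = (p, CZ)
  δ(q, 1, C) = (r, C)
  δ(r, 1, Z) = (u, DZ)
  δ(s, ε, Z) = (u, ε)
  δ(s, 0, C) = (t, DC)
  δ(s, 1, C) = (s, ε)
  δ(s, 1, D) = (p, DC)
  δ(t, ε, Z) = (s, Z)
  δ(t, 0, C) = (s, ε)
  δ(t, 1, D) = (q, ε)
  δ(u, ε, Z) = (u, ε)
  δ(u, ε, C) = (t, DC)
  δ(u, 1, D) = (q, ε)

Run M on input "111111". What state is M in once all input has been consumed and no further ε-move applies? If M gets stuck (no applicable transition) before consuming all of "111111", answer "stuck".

(p, 111111, Z)
  read 1, top Z: go to r, push Z → (r, 11111, Z)
  read 1, top Z: go to u, push DZ → (u, 1111, DZ)
  read 1, top D: go to q, push ε → (q, 111, Z)
  ε-move, top Z: go to p, push CZ → (p, 111, CZ)
No transition for (p, 1, top C); M blocks with input 111 remaining.

stuck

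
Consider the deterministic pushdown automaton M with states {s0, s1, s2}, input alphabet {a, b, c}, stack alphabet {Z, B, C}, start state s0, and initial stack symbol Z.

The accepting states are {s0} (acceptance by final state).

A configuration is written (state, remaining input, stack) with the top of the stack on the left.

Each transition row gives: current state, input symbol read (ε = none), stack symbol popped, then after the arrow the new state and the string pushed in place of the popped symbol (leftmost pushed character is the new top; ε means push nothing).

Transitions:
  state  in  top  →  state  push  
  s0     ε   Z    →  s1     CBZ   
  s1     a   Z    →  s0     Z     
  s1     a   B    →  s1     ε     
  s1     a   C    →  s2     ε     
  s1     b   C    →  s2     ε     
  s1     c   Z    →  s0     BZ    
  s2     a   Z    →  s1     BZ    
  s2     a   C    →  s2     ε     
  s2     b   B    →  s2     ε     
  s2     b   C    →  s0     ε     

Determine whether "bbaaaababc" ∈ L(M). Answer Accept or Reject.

Reject

(s0, bbaaaababc, Z)
  ε-move, top Z: go to s1, push CBZ → (s1, bbaaaababc, CBZ)
  read b, top C: go to s2, push ε → (s2, baaaababc, BZ)
  read b, top B: go to s2, push ε → (s2, aaaababc, Z)
  read a, top Z: go to s1, push BZ → (s1, aaababc, BZ)
  read a, top B: go to s1, push ε → (s1, aababc, Z)
  read a, top Z: go to s0, push Z → (s0, ababc, Z)
  ε-move, top Z: go to s1, push CBZ → (s1, ababc, CBZ)
  read a, top C: go to s2, push ε → (s2, babc, BZ)
  read b, top B: go to s2, push ε → (s2, abc, Z)
  read a, top Z: go to s1, push BZ → (s1, bc, BZ)
No transition applies at (s1, bc, BZ); input not fully consumed.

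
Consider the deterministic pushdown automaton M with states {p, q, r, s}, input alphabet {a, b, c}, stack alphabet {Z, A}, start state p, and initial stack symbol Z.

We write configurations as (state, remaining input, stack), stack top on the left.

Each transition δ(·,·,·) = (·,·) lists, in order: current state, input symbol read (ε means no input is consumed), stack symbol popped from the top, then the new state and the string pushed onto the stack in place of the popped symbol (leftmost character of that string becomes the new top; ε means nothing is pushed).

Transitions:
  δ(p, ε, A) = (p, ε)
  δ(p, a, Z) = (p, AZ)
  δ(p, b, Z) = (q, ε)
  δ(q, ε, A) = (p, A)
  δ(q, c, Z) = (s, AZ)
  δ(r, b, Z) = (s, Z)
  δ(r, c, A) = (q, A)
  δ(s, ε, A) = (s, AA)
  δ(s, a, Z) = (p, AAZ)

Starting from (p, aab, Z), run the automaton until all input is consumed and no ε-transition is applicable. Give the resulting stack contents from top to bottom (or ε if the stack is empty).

ε

(p, aab, Z)
  read a, top Z: go to p, push AZ → (p, ab, AZ)
  ε-move, top A: go to p, push ε → (p, ab, Z)
  read a, top Z: go to p, push AZ → (p, b, AZ)
  ε-move, top A: go to p, push ε → (p, b, Z)
  read b, top Z: go to q, push ε → (q, ε, ε)
All input consumed in state q with stack ε.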